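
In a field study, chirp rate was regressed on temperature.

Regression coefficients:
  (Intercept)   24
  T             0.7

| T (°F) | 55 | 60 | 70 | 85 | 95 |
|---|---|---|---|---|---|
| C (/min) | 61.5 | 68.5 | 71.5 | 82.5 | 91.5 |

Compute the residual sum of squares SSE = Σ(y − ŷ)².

T=55: ŷ = 24 + 0.7·55 = 62.5; e = 61.5 − 62.5 = -1
T=60: ŷ = 24 + 0.7·60 = 66; e = 68.5 − 66 = 2.5
T=70: ŷ = 24 + 0.7·70 = 73; e = 71.5 − 73 = -1.5
T=85: ŷ = 24 + 0.7·85 = 83.5; e = 82.5 − 83.5 = -1
T=95: ŷ = 24 + 0.7·95 = 90.5; e = 91.5 − 90.5 = 1
SSE = 1 + 6.25 + 2.25 + 1 + 1 = 11.5

SSE = 11.5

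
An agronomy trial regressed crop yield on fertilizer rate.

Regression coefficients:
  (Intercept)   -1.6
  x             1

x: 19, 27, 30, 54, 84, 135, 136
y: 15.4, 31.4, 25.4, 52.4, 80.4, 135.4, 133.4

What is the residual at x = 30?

ŷ = -1.6 + 30 = 28.4
e = 25.4 − 28.4 = -3

e = -3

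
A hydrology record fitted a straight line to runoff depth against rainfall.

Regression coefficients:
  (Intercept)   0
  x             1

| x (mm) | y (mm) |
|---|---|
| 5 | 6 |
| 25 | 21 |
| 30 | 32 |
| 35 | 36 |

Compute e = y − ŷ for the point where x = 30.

e = 2

ŷ = 30 = 30
e = 32 − 30 = 2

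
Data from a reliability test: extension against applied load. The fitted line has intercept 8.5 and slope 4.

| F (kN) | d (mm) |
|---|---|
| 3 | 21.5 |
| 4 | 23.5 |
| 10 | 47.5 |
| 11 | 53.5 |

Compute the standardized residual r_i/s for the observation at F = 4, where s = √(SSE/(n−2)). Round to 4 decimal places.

-0.7071

F=3: d̂ = 8.5 + 4·3 = 20.5; r = 21.5 − 20.5 = 1
F=4: d̂ = 8.5 + 4·4 = 24.5; r = 23.5 − 24.5 = -1
F=10: d̂ = 8.5 + 4·10 = 48.5; r = 47.5 − 48.5 = -1
F=11: d̂ = 8.5 + 4·11 = 52.5; r = 53.5 − 52.5 = 1
SSE = 1 + 1 + 1 + 1 = 4
s = √(4/2) = 1.41421
r/s = -1 / 1.41421 = -0.7071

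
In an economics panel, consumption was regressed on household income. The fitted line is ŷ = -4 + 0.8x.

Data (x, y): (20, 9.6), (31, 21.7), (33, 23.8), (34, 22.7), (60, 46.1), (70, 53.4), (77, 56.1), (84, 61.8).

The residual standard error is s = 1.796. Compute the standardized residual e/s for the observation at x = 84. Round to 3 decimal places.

-0.780

ŷ = -4 + 0.8·84 = 63.2
e = 61.8 − 63.2 = -1.4
e/s = -1.4 / 1.796 = -0.780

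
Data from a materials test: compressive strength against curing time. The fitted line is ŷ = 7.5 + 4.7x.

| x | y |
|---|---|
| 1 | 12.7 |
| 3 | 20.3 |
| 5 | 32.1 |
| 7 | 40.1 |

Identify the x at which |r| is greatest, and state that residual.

x=1: ŷ = 7.5 + 4.7·1 = 12.2; r = 12.7 − 12.2 = 0.5
x=3: ŷ = 7.5 + 4.7·3 = 21.6; r = 20.3 − 21.6 = -1.3
x=5: ŷ = 7.5 + 4.7·5 = 31; r = 32.1 − 31 = 1.1
x=7: ŷ = 7.5 + 4.7·7 = 40.4; r = 40.1 − 40.4 = -0.3
Largest |r| is 1.3 at x = 3, residual -1.3.

x = 3, r = -1.3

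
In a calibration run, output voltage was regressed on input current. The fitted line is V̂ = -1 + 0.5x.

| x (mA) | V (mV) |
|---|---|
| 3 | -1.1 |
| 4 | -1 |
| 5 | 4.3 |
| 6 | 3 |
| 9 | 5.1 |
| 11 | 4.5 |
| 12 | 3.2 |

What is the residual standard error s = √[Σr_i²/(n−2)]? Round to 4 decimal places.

x=3: V̂ = -1 + 0.5·3 = 0.5; r = -1.1 − 0.5 = -1.6
x=4: V̂ = -1 + 0.5·4 = 1; r = -1 − 1 = -2
x=5: V̂ = -1 + 0.5·5 = 1.5; r = 4.3 − 1.5 = 2.8
x=6: V̂ = -1 + 0.5·6 = 2; r = 3 − 2 = 1
x=9: V̂ = -1 + 0.5·9 = 3.5; r = 5.1 − 3.5 = 1.6
x=11: V̂ = -1 + 0.5·11 = 4.5; r = 4.5 − 4.5 = 0
x=12: V̂ = -1 + 0.5·12 = 5; r = 3.2 − 5 = -1.8
SSE = 2.56 + 4 + 7.84 + 1 + 2.56 + 0 + 3.24 = 21.2
s = √(21.2/5) = √4.24 ≈ 2.0591

s = 2.0591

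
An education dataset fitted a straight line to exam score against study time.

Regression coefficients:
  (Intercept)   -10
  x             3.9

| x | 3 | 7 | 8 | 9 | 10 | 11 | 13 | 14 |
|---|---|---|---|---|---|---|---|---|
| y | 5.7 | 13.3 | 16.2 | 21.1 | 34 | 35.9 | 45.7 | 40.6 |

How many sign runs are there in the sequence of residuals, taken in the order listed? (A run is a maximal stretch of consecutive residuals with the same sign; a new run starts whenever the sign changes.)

4 runs

x=3: ŷ = -10 + 3.9·3 = 1.7; r = 5.7 − 1.7 = 4
x=7: ŷ = -10 + 3.9·7 = 17.3; r = 13.3 − 17.3 = -4
x=8: ŷ = -10 + 3.9·8 = 21.2; r = 16.2 − 21.2 = -5
x=9: ŷ = -10 + 3.9·9 = 25.1; r = 21.1 − 25.1 = -4
x=10: ŷ = -10 + 3.9·10 = 29; r = 34 − 29 = 5
x=11: ŷ = -10 + 3.9·11 = 32.9; r = 35.9 − 32.9 = 3
x=13: ŷ = -10 + 3.9·13 = 40.7; r = 45.7 − 40.7 = 5
x=14: ŷ = -10 + 3.9·14 = 44.6; r = 40.6 − 44.6 = -4
Signs: + − − − + + + −
Runs: +×1, −×3, +×3, −×1 → 4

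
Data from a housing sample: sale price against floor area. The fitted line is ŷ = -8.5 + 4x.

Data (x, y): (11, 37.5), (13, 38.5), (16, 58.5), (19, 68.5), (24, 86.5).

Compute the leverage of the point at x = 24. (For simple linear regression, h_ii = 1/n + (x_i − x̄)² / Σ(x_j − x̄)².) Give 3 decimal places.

x̄ = (11 + 13 + 16 + 19 + 24)/5 = 16.6
Σ(x − x̄)² = 31.36 + 12.96 + 0.36 + 5.76 + 54.76 = 105.2
h = 1/5 + (7.4)²/105.2 = 0.2 + 0.520532 = 0.721

h = 0.721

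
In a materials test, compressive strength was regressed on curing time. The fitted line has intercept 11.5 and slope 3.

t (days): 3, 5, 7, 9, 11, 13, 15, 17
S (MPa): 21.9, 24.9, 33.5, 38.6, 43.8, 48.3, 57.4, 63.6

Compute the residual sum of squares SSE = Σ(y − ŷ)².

SSE = 12.88

t=3: Ŝ = 11.5 + 3·3 = 20.5; e = 21.9 − 20.5 = 1.4
t=5: Ŝ = 11.5 + 3·5 = 26.5; e = 24.9 − 26.5 = -1.6
t=7: Ŝ = 11.5 + 3·7 = 32.5; e = 33.5 − 32.5 = 1
t=9: Ŝ = 11.5 + 3·9 = 38.5; e = 38.6 − 38.5 = 0.1
t=11: Ŝ = 11.5 + 3·11 = 44.5; e = 43.8 − 44.5 = -0.7
t=13: Ŝ = 11.5 + 3·13 = 50.5; e = 48.3 − 50.5 = -2.2
t=15: Ŝ = 11.5 + 3·15 = 56.5; e = 57.4 − 56.5 = 0.9
t=17: Ŝ = 11.5 + 3·17 = 62.5; e = 63.6 − 62.5 = 1.1
SSE = 1.96 + 2.56 + 1 + 0.01 + 0.49 + 4.84 + 0.81 + 1.21 = 12.88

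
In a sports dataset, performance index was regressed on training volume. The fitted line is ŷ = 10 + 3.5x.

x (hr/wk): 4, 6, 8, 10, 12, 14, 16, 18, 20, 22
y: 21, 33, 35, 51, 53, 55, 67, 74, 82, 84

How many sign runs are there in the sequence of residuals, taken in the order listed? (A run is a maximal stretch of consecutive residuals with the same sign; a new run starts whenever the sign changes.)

x=4: ŷ = 10 + 3.5·4 = 24; e = 21 − 24 = -3
x=6: ŷ = 10 + 3.5·6 = 31; e = 33 − 31 = 2
x=8: ŷ = 10 + 3.5·8 = 38; e = 35 − 38 = -3
x=10: ŷ = 10 + 3.5·10 = 45; e = 51 − 45 = 6
x=12: ŷ = 10 + 3.5·12 = 52; e = 53 − 52 = 1
x=14: ŷ = 10 + 3.5·14 = 59; e = 55 − 59 = -4
x=16: ŷ = 10 + 3.5·16 = 66; e = 67 − 66 = 1
x=18: ŷ = 10 + 3.5·18 = 73; e = 74 − 73 = 1
x=20: ŷ = 10 + 3.5·20 = 80; e = 82 − 80 = 2
x=22: ŷ = 10 + 3.5·22 = 87; e = 84 − 87 = -3
Signs: − + − + + − + + + −
Runs: −×1, +×1, −×1, +×2, −×1, +×3, −×1 → 7

7 runs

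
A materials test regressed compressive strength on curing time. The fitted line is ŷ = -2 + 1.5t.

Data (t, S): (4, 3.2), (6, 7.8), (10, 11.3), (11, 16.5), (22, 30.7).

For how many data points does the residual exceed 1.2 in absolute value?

2

t=4: ŷ = -2 + 1.5·4 = 4; r = 3.2 − 4 = -0.8
t=6: ŷ = -2 + 1.5·6 = 7; r = 7.8 − 7 = 0.8
t=10: ŷ = -2 + 1.5·10 = 13; r = 11.3 − 13 = -1.7
t=11: ŷ = -2 + 1.5·11 = 14.5; r = 16.5 − 14.5 = 2
t=22: ŷ = -2 + 1.5·22 = 31; r = 30.7 − 31 = -0.3
|r| > 1.2: t=10 (|r|=1.7), t=11 (|r|=2) → 2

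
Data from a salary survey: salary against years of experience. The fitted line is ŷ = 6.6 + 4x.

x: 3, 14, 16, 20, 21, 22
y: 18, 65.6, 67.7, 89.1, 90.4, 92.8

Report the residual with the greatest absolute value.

x=3: ŷ = 6.6 + 4·3 = 18.6; r = 18 − 18.6 = -0.6
x=14: ŷ = 6.6 + 4·14 = 62.6; r = 65.6 − 62.6 = 3
x=16: ŷ = 6.6 + 4·16 = 70.6; r = 67.7 − 70.6 = -2.9
x=20: ŷ = 6.6 + 4·20 = 86.6; r = 89.1 − 86.6 = 2.5
x=21: ŷ = 6.6 + 4·21 = 90.6; r = 90.4 − 90.6 = -0.2
x=22: ŷ = 6.6 + 4·22 = 94.6; r = 92.8 − 94.6 = -1.8
Largest |r| is 3 at x = 14, residual 3.

r = 3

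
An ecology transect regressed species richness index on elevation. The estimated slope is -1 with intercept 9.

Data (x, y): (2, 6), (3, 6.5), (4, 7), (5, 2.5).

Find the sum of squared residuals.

x=2: ŷ = 9 − 2 = 7; r = 6 − 7 = -1
x=3: ŷ = 9 − 3 = 6; r = 6.5 − 6 = 0.5
x=4: ŷ = 9 − 4 = 5; r = 7 − 5 = 2
x=5: ŷ = 9 − 5 = 4; r = 2.5 − 4 = -1.5
SSE = 1 + 0.25 + 4 + 2.25 = 7.5

SSE = 7.5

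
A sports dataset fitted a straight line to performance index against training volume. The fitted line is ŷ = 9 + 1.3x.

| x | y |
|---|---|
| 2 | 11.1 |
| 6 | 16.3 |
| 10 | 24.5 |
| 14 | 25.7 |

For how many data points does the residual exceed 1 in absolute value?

2

x=2: ŷ = 9 + 1.3·2 = 11.6; r = 11.1 − 11.6 = -0.5
x=6: ŷ = 9 + 1.3·6 = 16.8; r = 16.3 − 16.8 = -0.5
x=10: ŷ = 9 + 1.3·10 = 22; r = 24.5 − 22 = 2.5
x=14: ŷ = 9 + 1.3·14 = 27.2; r = 25.7 − 27.2 = -1.5
|r| > 1: x=10 (|r|=2.5), x=14 (|r|=1.5) → 2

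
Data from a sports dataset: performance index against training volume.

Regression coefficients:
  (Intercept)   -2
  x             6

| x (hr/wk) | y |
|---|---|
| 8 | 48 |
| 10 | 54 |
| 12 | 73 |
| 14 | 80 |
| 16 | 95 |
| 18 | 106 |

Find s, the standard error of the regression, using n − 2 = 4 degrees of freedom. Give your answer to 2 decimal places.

s = 2.92

x=8: ŷ = -2 + 6·8 = 46; e = 48 − 46 = 2
x=10: ŷ = -2 + 6·10 = 58; e = 54 − 58 = -4
x=12: ŷ = -2 + 6·12 = 70; e = 73 − 70 = 3
x=14: ŷ = -2 + 6·14 = 82; e = 80 − 82 = -2
x=16: ŷ = -2 + 6·16 = 94; e = 95 − 94 = 1
x=18: ŷ = -2 + 6·18 = 106; e = 106 − 106 = 0
SSE = 4 + 16 + 9 + 4 + 1 + 0 = 34
s = √(34/4) = √8.5 ≈ 2.92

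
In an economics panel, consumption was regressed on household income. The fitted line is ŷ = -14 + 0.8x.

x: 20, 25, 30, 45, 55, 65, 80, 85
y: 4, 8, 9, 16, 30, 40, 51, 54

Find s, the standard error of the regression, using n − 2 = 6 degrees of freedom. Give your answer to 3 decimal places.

x=20: ŷ = -14 + 0.8·20 = 2; e = 4 − 2 = 2
x=25: ŷ = -14 + 0.8·25 = 6; e = 8 − 6 = 2
x=30: ŷ = -14 + 0.8·30 = 10; e = 9 − 10 = -1
x=45: ŷ = -14 + 0.8·45 = 22; e = 16 − 22 = -6
x=55: ŷ = -14 + 0.8·55 = 30; e = 30 − 30 = 0
x=65: ŷ = -14 + 0.8·65 = 38; e = 40 − 38 = 2
x=80: ŷ = -14 + 0.8·80 = 50; e = 51 − 50 = 1
x=85: ŷ = -14 + 0.8·85 = 54; e = 54 − 54 = 0
SSE = 4 + 4 + 1 + 36 + 0 + 4 + 1 + 0 = 50
s = √(50/6) = √8.33333 ≈ 2.887

s = 2.887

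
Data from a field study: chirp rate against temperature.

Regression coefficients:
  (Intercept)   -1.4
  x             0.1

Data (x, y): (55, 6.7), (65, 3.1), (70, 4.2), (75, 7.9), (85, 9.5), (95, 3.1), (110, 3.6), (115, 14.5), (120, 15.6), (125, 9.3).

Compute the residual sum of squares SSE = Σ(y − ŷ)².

x=55: ŷ = -1.4 + 0.1·55 = 4.1; r = 6.7 − 4.1 = 2.6
x=65: ŷ = -1.4 + 0.1·65 = 5.1; r = 3.1 − 5.1 = -2
x=70: ŷ = -1.4 + 0.1·70 = 5.6; r = 4.2 − 5.6 = -1.4
x=75: ŷ = -1.4 + 0.1·75 = 6.1; r = 7.9 − 6.1 = 1.8
x=85: ŷ = -1.4 + 0.1·85 = 7.1; r = 9.5 − 7.1 = 2.4
x=95: ŷ = -1.4 + 0.1·95 = 8.1; r = 3.1 − 8.1 = -5
x=110: ŷ = -1.4 + 0.1·110 = 9.6; r = 3.6 − 9.6 = -6
x=115: ŷ = -1.4 + 0.1·115 = 10.1; r = 14.5 − 10.1 = 4.4
x=120: ŷ = -1.4 + 0.1·120 = 10.6; r = 15.6 − 10.6 = 5
x=125: ŷ = -1.4 + 0.1·125 = 11.1; r = 9.3 − 11.1 = -1.8
SSE = 6.76 + 4 + 1.96 + 3.24 + 5.76 + 25 + 36 + 19.36 + 25 + 3.24 = 130.32

SSE = 130.32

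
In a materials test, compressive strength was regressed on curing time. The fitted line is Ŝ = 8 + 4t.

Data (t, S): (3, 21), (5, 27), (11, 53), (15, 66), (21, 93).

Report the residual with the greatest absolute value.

t=3: Ŝ = 8 + 4·3 = 20; e = 21 − 20 = 1
t=5: Ŝ = 8 + 4·5 = 28; e = 27 − 28 = -1
t=11: Ŝ = 8 + 4·11 = 52; e = 53 − 52 = 1
t=15: Ŝ = 8 + 4·15 = 68; e = 66 − 68 = -2
t=21: Ŝ = 8 + 4·21 = 92; e = 93 − 92 = 1
Largest |e| is 2 at t = 15, residual -2.

e = -2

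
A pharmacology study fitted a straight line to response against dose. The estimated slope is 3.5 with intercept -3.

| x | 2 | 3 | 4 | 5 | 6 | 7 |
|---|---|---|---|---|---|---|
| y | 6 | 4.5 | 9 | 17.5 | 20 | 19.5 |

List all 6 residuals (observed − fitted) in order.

x=2: ŷ = -3 + 3.5·2 = 4; e = 6 − 4 = 2
x=3: ŷ = -3 + 3.5·3 = 7.5; e = 4.5 − 7.5 = -3
x=4: ŷ = -3 + 3.5·4 = 11; e = 9 − 11 = -2
x=5: ŷ = -3 + 3.5·5 = 14.5; e = 17.5 − 14.5 = 3
x=6: ŷ = -3 + 3.5·6 = 18; e = 20 − 18 = 2
x=7: ŷ = -3 + 3.5·7 = 21.5; e = 19.5 − 21.5 = -2

2, -3, -2, 3, 2, -2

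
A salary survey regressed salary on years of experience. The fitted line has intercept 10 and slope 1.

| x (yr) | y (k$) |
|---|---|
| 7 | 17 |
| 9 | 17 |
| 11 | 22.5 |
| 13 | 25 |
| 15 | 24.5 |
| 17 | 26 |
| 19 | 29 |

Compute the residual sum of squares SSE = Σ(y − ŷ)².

x=7: ŷ = 10 + 7 = 17; r = 17 − 17 = 0
x=9: ŷ = 10 + 9 = 19; r = 17 − 19 = -2
x=11: ŷ = 10 + 11 = 21; r = 22.5 − 21 = 1.5
x=13: ŷ = 10 + 13 = 23; r = 25 − 23 = 2
x=15: ŷ = 10 + 15 = 25; r = 24.5 − 25 = -0.5
x=17: ŷ = 10 + 17 = 27; r = 26 − 27 = -1
x=19: ŷ = 10 + 19 = 29; r = 29 − 29 = 0
SSE = 0 + 4 + 2.25 + 4 + 0.25 + 1 + 0 = 11.5

SSE = 11.5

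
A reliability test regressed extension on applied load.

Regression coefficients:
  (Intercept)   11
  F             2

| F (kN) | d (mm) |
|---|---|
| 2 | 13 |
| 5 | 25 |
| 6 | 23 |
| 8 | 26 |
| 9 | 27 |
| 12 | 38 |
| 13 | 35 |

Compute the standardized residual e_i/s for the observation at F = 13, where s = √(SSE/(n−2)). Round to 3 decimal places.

-0.725

F=2: ŷ = 11 + 2·2 = 15; e = 13 − 15 = -2
F=5: ŷ = 11 + 2·5 = 21; e = 25 − 21 = 4
F=6: ŷ = 11 + 2·6 = 23; e = 23 − 23 = 0
F=8: ŷ = 11 + 2·8 = 27; e = 26 − 27 = -1
F=9: ŷ = 11 + 2·9 = 29; e = 27 − 29 = -2
F=12: ŷ = 11 + 2·12 = 35; e = 38 − 35 = 3
F=13: ŷ = 11 + 2·13 = 37; e = 35 − 37 = -2
SSE = 4 + 16 + 0 + 1 + 4 + 9 + 4 = 38
s = √(38/5) = 2.75681
e/s = -2 / 2.75681 = -0.725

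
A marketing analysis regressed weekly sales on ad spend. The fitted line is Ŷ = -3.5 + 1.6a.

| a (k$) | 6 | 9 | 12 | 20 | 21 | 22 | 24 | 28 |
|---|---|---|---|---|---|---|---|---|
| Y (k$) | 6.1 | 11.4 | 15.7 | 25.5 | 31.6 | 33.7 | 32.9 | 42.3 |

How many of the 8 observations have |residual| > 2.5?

1

a=6: Ŷ = -3.5 + 1.6·6 = 6.1; r = 6.1 − 6.1 = 0
a=9: Ŷ = -3.5 + 1.6·9 = 10.9; r = 11.4 − 10.9 = 0.5
a=12: Ŷ = -3.5 + 1.6·12 = 15.7; r = 15.7 − 15.7 = 0
a=20: Ŷ = -3.5 + 1.6·20 = 28.5; r = 25.5 − 28.5 = -3
a=21: Ŷ = -3.5 + 1.6·21 = 30.1; r = 31.6 − 30.1 = 1.5
a=22: Ŷ = -3.5 + 1.6·22 = 31.7; r = 33.7 − 31.7 = 2
a=24: Ŷ = -3.5 + 1.6·24 = 34.9; r = 32.9 − 34.9 = -2
a=28: Ŷ = -3.5 + 1.6·28 = 41.3; r = 42.3 − 41.3 = 1
|r| > 2.5: a=20 (|r|=3) → 1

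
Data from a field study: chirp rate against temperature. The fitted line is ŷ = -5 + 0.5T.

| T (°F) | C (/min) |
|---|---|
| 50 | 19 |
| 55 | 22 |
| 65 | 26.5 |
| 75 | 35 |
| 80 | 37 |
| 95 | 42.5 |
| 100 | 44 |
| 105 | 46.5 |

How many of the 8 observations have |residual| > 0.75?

T=50: ŷ = -5 + 0.5·50 = 20; r = 19 − 20 = -1
T=55: ŷ = -5 + 0.5·55 = 22.5; r = 22 − 22.5 = -0.5
T=65: ŷ = -5 + 0.5·65 = 27.5; r = 26.5 − 27.5 = -1
T=75: ŷ = -5 + 0.5·75 = 32.5; r = 35 − 32.5 = 2.5
T=80: ŷ = -5 + 0.5·80 = 35; r = 37 − 35 = 2
T=95: ŷ = -5 + 0.5·95 = 42.5; r = 42.5 − 42.5 = 0
T=100: ŷ = -5 + 0.5·100 = 45; r = 44 − 45 = -1
T=105: ŷ = -5 + 0.5·105 = 47.5; r = 46.5 − 47.5 = -1
|r| > 0.75: T=50 (|r|=1), T=65 (|r|=1), T=75 (|r|=2.5), T=80 (|r|=2), T=100 (|r|=1), T=105 (|r|=1) → 6

6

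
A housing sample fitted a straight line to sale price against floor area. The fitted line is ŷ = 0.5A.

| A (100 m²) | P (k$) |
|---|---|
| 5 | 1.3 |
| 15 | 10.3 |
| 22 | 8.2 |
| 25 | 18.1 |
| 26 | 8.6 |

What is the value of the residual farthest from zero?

A=5: ŷ = 0.5·5 = 2.5; r = 1.3 − 2.5 = -1.2
A=15: ŷ = 0.5·15 = 7.5; r = 10.3 − 7.5 = 2.8
A=22: ŷ = 0.5·22 = 11; r = 8.2 − 11 = -2.8
A=25: ŷ = 0.5·25 = 12.5; r = 18.1 − 12.5 = 5.6
A=26: ŷ = 0.5·26 = 13; r = 8.6 − 13 = -4.4
Largest |r| is 5.6 at A = 25, residual 5.6.

r = 5.6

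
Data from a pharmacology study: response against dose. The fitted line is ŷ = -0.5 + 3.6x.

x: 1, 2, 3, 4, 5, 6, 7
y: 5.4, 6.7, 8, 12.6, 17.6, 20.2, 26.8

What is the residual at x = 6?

ŷ = -0.5 + 3.6·6 = 21.1
r = 20.2 − 21.1 = -0.9

r = -0.9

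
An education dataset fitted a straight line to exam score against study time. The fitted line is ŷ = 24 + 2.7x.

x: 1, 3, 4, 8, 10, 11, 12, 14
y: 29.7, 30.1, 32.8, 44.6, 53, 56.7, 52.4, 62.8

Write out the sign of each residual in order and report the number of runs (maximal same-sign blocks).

x=1: ŷ = 24 + 2.7·1 = 26.7; e = 29.7 − 26.7 = 3
x=3: ŷ = 24 + 2.7·3 = 32.1; e = 30.1 − 32.1 = -2
x=4: ŷ = 24 + 2.7·4 = 34.8; e = 32.8 − 34.8 = -2
x=8: ŷ = 24 + 2.7·8 = 45.6; e = 44.6 − 45.6 = -1
x=10: ŷ = 24 + 2.7·10 = 51; e = 53 − 51 = 2
x=11: ŷ = 24 + 2.7·11 = 53.7; e = 56.7 − 53.7 = 3
x=12: ŷ = 24 + 2.7·12 = 56.4; e = 52.4 − 56.4 = -4
x=14: ŷ = 24 + 2.7·14 = 61.8; e = 62.8 − 61.8 = 1
Signs: + − − − + + − +
Runs: +×1, −×3, +×2, −×1, +×1 → 5

5 runs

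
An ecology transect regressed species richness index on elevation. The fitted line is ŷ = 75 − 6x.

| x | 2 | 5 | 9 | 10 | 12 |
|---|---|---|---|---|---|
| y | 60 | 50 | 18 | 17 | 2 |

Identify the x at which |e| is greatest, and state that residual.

x = 5, e = 5

x=2: ŷ = 75 − 6·2 = 63; e = 60 − 63 = -3
x=5: ŷ = 75 − 6·5 = 45; e = 50 − 45 = 5
x=9: ŷ = 75 − 6·9 = 21; e = 18 − 21 = -3
x=10: ŷ = 75 − 6·10 = 15; e = 17 − 15 = 2
x=12: ŷ = 75 − 6·12 = 3; e = 2 − 3 = -1
Largest |e| is 5 at x = 5, residual 5.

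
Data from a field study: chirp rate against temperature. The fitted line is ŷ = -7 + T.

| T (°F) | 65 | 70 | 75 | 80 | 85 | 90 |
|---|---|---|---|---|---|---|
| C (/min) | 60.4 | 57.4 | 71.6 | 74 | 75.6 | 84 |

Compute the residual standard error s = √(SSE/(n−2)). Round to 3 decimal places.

T=65: ŷ = -7 + 65 = 58; e = 60.4 − 58 = 2.4
T=70: ŷ = -7 + 70 = 63; e = 57.4 − 63 = -5.6
T=75: ŷ = -7 + 75 = 68; e = 71.6 − 68 = 3.6
T=80: ŷ = -7 + 80 = 73; e = 74 − 73 = 1
T=85: ŷ = -7 + 85 = 78; e = 75.6 − 78 = -2.4
T=90: ŷ = -7 + 90 = 83; e = 84 − 83 = 1
SSE = 5.76 + 31.36 + 12.96 + 1 + 5.76 + 1 = 57.84
s = √(57.84/4) = √14.46 ≈ 3.803

s = 3.803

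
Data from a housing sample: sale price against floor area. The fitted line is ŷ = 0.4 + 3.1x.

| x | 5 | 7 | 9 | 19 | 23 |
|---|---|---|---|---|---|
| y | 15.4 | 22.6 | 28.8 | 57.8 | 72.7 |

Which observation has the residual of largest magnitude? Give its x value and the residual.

x = 19, e = -1.5

x=5: ŷ = 0.4 + 3.1·5 = 15.9; e = 15.4 − 15.9 = -0.5
x=7: ŷ = 0.4 + 3.1·7 = 22.1; e = 22.6 − 22.1 = 0.5
x=9: ŷ = 0.4 + 3.1·9 = 28.3; e = 28.8 − 28.3 = 0.5
x=19: ŷ = 0.4 + 3.1·19 = 59.3; e = 57.8 − 59.3 = -1.5
x=23: ŷ = 0.4 + 3.1·23 = 71.7; e = 72.7 − 71.7 = 1
Largest |e| is 1.5 at x = 19, residual -1.5.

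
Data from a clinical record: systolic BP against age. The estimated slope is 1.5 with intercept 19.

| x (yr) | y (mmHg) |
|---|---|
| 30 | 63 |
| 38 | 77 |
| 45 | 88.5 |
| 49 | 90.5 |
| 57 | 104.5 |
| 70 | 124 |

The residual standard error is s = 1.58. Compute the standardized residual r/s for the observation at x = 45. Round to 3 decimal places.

ŷ = 19 + 1.5·45 = 86.5
r = 88.5 − 86.5 = 2
r/s = 2 / 1.58 = 1.266

1.266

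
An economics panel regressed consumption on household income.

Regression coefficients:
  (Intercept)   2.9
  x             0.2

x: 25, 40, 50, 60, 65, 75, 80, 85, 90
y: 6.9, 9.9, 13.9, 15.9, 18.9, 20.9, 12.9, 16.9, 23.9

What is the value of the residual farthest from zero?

x=25: ŷ = 2.9 + 0.2·25 = 7.9; r = 6.9 − 7.9 = -1
x=40: ŷ = 2.9 + 0.2·40 = 10.9; r = 9.9 − 10.9 = -1
x=50: ŷ = 2.9 + 0.2·50 = 12.9; r = 13.9 − 12.9 = 1
x=60: ŷ = 2.9 + 0.2·60 = 14.9; r = 15.9 − 14.9 = 1
x=65: ŷ = 2.9 + 0.2·65 = 15.9; r = 18.9 − 15.9 = 3
x=75: ŷ = 2.9 + 0.2·75 = 17.9; r = 20.9 − 17.9 = 3
x=80: ŷ = 2.9 + 0.2·80 = 18.9; r = 12.9 − 18.9 = -6
x=85: ŷ = 2.9 + 0.2·85 = 19.9; r = 16.9 − 19.9 = -3
x=90: ŷ = 2.9 + 0.2·90 = 20.9; r = 23.9 − 20.9 = 3
Largest |r| is 6 at x = 80, residual -6.

r = -6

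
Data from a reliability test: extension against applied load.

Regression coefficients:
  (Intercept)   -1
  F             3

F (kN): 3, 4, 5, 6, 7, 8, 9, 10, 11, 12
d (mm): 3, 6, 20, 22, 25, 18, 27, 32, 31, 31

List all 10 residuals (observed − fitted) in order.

F=3: ŷ = -1 + 3·3 = 8; e = 3 − 8 = -5
F=4: ŷ = -1 + 3·4 = 11; e = 6 − 11 = -5
F=5: ŷ = -1 + 3·5 = 14; e = 20 − 14 = 6
F=6: ŷ = -1 + 3·6 = 17; e = 22 − 17 = 5
F=7: ŷ = -1 + 3·7 = 20; e = 25 − 20 = 5
F=8: ŷ = -1 + 3·8 = 23; e = 18 − 23 = -5
F=9: ŷ = -1 + 3·9 = 26; e = 27 − 26 = 1
F=10: ŷ = -1 + 3·10 = 29; e = 32 − 29 = 3
F=11: ŷ = -1 + 3·11 = 32; e = 31 − 32 = -1
F=12: ŷ = -1 + 3·12 = 35; e = 31 − 35 = -4

-5, -5, 6, 5, 5, -5, 1, 3, -1, -4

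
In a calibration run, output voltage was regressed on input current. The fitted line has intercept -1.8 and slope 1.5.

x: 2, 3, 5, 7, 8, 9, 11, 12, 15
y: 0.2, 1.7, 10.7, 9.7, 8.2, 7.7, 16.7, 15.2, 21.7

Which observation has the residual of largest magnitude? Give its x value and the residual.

x = 5, r = 5

x=2: ŷ = -1.8 + 1.5·2 = 1.2; r = 0.2 − 1.2 = -1
x=3: ŷ = -1.8 + 1.5·3 = 2.7; r = 1.7 − 2.7 = -1
x=5: ŷ = -1.8 + 1.5·5 = 5.7; r = 10.7 − 5.7 = 5
x=7: ŷ = -1.8 + 1.5·7 = 8.7; r = 9.7 − 8.7 = 1
x=8: ŷ = -1.8 + 1.5·8 = 10.2; r = 8.2 − 10.2 = -2
x=9: ŷ = -1.8 + 1.5·9 = 11.7; r = 7.7 − 11.7 = -4
x=11: ŷ = -1.8 + 1.5·11 = 14.7; r = 16.7 − 14.7 = 2
x=12: ŷ = -1.8 + 1.5·12 = 16.2; r = 15.2 − 16.2 = -1
x=15: ŷ = -1.8 + 1.5·15 = 20.7; r = 21.7 − 20.7 = 1
Largest |r| is 5 at x = 5, residual 5.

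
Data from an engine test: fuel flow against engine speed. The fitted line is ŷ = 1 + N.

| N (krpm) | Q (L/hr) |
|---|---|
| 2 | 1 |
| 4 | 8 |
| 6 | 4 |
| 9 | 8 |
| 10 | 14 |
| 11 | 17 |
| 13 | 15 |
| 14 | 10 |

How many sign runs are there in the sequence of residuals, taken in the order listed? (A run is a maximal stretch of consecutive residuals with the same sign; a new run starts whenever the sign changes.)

5 runs

N=2: ŷ = 1 + 2 = 3; r = 1 − 3 = -2
N=4: ŷ = 1 + 4 = 5; r = 8 − 5 = 3
N=6: ŷ = 1 + 6 = 7; r = 4 − 7 = -3
N=9: ŷ = 1 + 9 = 10; r = 8 − 10 = -2
N=10: ŷ = 1 + 10 = 11; r = 14 − 11 = 3
N=11: ŷ = 1 + 11 = 12; r = 17 − 12 = 5
N=13: ŷ = 1 + 13 = 14; r = 15 − 14 = 1
N=14: ŷ = 1 + 14 = 15; r = 10 − 15 = -5
Signs: − + − − + + + −
Runs: −×1, +×1, −×2, +×3, −×1 → 5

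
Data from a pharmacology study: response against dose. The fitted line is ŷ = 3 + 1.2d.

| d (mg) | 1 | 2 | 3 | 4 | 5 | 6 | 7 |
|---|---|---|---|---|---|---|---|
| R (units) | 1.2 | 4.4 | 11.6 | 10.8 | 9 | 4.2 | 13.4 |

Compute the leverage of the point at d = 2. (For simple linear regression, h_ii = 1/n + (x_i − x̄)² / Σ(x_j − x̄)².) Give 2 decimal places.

d̄ = (1 + 2 + 3 + 4 + 5 + 6 + 7)/7 = 4
Σ(d − d̄)² = 9 + 4 + 1 + 0 + 1 + 4 + 9 = 28
h = 1/7 + (-2)²/28 = 0.142857 + 0.142857 = 0.29

h = 0.29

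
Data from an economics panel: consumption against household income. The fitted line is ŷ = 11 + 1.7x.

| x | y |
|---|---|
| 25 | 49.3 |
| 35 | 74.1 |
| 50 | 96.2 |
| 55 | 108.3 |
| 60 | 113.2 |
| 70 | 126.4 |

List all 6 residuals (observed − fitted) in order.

x=25: ŷ = 11 + 1.7·25 = 53.5; e = 49.3 − 53.5 = -4.2
x=35: ŷ = 11 + 1.7·35 = 70.5; e = 74.1 − 70.5 = 3.6
x=50: ŷ = 11 + 1.7·50 = 96; e = 96.2 − 96 = 0.2
x=55: ŷ = 11 + 1.7·55 = 104.5; e = 108.3 − 104.5 = 3.8
x=60: ŷ = 11 + 1.7·60 = 113; e = 113.2 − 113 = 0.2
x=70: ŷ = 11 + 1.7·70 = 130; e = 126.4 − 130 = -3.6

-4.2, 3.6, 0.2, 3.8, 0.2, -3.6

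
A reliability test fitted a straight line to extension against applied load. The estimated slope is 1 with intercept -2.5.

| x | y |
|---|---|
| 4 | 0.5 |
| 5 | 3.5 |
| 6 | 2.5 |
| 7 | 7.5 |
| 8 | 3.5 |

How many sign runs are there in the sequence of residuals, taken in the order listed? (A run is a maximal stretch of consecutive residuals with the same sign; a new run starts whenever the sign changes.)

x=4: ŷ = -2.5 + 4 = 1.5; r = 0.5 − 1.5 = -1
x=5: ŷ = -2.5 + 5 = 2.5; r = 3.5 − 2.5 = 1
x=6: ŷ = -2.5 + 6 = 3.5; r = 2.5 − 3.5 = -1
x=7: ŷ = -2.5 + 7 = 4.5; r = 7.5 − 4.5 = 3
x=8: ŷ = -2.5 + 8 = 5.5; r = 3.5 − 5.5 = -2
Signs: − + − + −
Runs: −×1, +×1, −×1, +×1, −×1 → 5

5 runs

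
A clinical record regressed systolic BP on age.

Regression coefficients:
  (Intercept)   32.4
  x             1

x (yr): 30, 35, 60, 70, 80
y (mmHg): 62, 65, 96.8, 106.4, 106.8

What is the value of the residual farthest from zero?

x=30: ŷ = 32.4 + 30 = 62.4; r = 62 − 62.4 = -0.4
x=35: ŷ = 32.4 + 35 = 67.4; r = 65 − 67.4 = -2.4
x=60: ŷ = 32.4 + 60 = 92.4; r = 96.8 − 92.4 = 4.4
x=70: ŷ = 32.4 + 70 = 102.4; r = 106.4 − 102.4 = 4
x=80: ŷ = 32.4 + 80 = 112.4; r = 106.8 − 112.4 = -5.6
Largest |r| is 5.6 at x = 80, residual -5.6.

r = -5.6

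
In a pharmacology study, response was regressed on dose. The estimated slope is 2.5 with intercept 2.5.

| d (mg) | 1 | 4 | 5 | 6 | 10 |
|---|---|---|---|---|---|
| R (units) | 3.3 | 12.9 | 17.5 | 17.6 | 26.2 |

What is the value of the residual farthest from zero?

d=1: R̂ = 2.5 + 2.5·1 = 5; e = 3.3 − 5 = -1.7
d=4: R̂ = 2.5 + 2.5·4 = 12.5; e = 12.9 − 12.5 = 0.4
d=5: R̂ = 2.5 + 2.5·5 = 15; e = 17.5 − 15 = 2.5
d=6: R̂ = 2.5 + 2.5·6 = 17.5; e = 17.6 − 17.5 = 0.1
d=10: R̂ = 2.5 + 2.5·10 = 27.5; e = 26.2 − 27.5 = -1.3
Largest |e| is 2.5 at d = 5, residual 2.5.

e = 2.5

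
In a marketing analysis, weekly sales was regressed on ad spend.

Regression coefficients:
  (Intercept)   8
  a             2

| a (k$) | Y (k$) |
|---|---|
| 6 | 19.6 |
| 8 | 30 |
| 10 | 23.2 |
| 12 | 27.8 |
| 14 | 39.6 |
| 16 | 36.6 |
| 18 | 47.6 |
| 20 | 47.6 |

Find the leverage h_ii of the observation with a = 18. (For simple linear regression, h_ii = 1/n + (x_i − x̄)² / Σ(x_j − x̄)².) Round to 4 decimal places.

h = 0.2738

ā = (6 + 8 + 10 + 12 + 14 + 16 + 18 + 20)/8 = 13
Σ(a − ā)² = 49 + 25 + 9 + 1 + 1 + 9 + 25 + 49 = 168
h = 1/8 + (5)²/168 = 0.125 + 0.14881 = 0.2738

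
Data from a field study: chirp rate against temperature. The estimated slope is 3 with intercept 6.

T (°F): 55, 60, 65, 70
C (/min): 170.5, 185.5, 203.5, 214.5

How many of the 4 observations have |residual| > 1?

T=55: Ĉ = 6 + 3·55 = 171; e = 170.5 − 171 = -0.5
T=60: Ĉ = 6 + 3·60 = 186; e = 185.5 − 186 = -0.5
T=65: Ĉ = 6 + 3·65 = 201; e = 203.5 − 201 = 2.5
T=70: Ĉ = 6 + 3·70 = 216; e = 214.5 − 216 = -1.5
|e| > 1: T=65 (|e|=2.5), T=70 (|e|=1.5) → 2

2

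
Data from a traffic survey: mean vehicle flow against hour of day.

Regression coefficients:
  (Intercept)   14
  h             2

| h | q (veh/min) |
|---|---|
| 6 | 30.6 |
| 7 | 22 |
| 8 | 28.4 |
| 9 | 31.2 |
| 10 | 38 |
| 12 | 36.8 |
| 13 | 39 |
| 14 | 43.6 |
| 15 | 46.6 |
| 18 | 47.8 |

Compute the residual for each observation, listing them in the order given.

4.6, -6, -1.6, -0.8, 4, -1.2, -1, 1.6, 2.6, -2.2

h=6: q̂ = 14 + 2·6 = 26; e = 30.6 − 26 = 4.6
h=7: q̂ = 14 + 2·7 = 28; e = 22 − 28 = -6
h=8: q̂ = 14 + 2·8 = 30; e = 28.4 − 30 = -1.6
h=9: q̂ = 14 + 2·9 = 32; e = 31.2 − 32 = -0.8
h=10: q̂ = 14 + 2·10 = 34; e = 38 − 34 = 4
h=12: q̂ = 14 + 2·12 = 38; e = 36.8 − 38 = -1.2
h=13: q̂ = 14 + 2·13 = 40; e = 39 − 40 = -1
h=14: q̂ = 14 + 2·14 = 42; e = 43.6 − 42 = 1.6
h=15: q̂ = 14 + 2·15 = 44; e = 46.6 − 44 = 2.6
h=18: q̂ = 14 + 2·18 = 50; e = 47.8 − 50 = -2.2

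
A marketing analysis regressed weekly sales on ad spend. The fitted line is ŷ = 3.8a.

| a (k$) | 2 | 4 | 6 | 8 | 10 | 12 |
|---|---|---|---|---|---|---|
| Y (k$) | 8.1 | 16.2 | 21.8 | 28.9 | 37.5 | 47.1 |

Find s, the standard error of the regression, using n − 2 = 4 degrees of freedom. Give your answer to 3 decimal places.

a=2: ŷ = 3.8·2 = 7.6; r = 8.1 − 7.6 = 0.5
a=4: ŷ = 3.8·4 = 15.2; r = 16.2 − 15.2 = 1
a=6: ŷ = 3.8·6 = 22.8; r = 21.8 − 22.8 = -1
a=8: ŷ = 3.8·8 = 30.4; r = 28.9 − 30.4 = -1.5
a=10: ŷ = 3.8·10 = 38; r = 37.5 − 38 = -0.5
a=12: ŷ = 3.8·12 = 45.6; r = 47.1 − 45.6 = 1.5
SSE = 0.25 + 1 + 1 + 2.25 + 0.25 + 2.25 = 7
s = √(7/4) = √1.75 ≈ 1.323

s = 1.323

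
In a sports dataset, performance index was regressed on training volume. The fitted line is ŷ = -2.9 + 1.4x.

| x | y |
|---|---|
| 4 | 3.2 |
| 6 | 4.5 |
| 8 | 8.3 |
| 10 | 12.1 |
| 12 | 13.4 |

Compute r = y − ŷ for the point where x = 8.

r = 0

ŷ = -2.9 + 1.4·8 = 8.3
r = 8.3 − 8.3 = 0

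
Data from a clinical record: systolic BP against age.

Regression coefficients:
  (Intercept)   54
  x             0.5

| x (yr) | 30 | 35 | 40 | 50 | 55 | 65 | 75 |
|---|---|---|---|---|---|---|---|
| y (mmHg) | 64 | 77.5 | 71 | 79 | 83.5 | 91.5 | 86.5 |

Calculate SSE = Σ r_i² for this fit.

x=30: ŷ = 54 + 0.5·30 = 69; r = 64 − 69 = -5
x=35: ŷ = 54 + 0.5·35 = 71.5; r = 77.5 − 71.5 = 6
x=40: ŷ = 54 + 0.5·40 = 74; r = 71 − 74 = -3
x=50: ŷ = 54 + 0.5·50 = 79; r = 79 − 79 = 0
x=55: ŷ = 54 + 0.5·55 = 81.5; r = 83.5 − 81.5 = 2
x=65: ŷ = 54 + 0.5·65 = 86.5; r = 91.5 − 86.5 = 5
x=75: ŷ = 54 + 0.5·75 = 91.5; r = 86.5 − 91.5 = -5
SSE = 25 + 36 + 9 + 0 + 4 + 25 + 25 = 124

SSE = 124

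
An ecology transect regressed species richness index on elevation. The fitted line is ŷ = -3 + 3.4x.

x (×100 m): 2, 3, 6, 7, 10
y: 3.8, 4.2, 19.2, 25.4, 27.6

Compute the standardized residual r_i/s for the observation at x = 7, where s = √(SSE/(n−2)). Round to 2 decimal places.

x=2: ŷ = -3 + 3.4·2 = 3.8; r = 3.8 − 3.8 = 0
x=3: ŷ = -3 + 3.4·3 = 7.2; r = 4.2 − 7.2 = -3
x=6: ŷ = -3 + 3.4·6 = 17.4; r = 19.2 − 17.4 = 1.8
x=7: ŷ = -3 + 3.4·7 = 20.8; r = 25.4 − 20.8 = 4.6
x=10: ŷ = -3 + 3.4·10 = 31; r = 27.6 − 31 = -3.4
SSE = 0 + 9 + 3.24 + 21.16 + 11.56 = 44.96
s = √(44.96/3) = 3.87126
r/s = 4.6 / 3.87126 = 1.19

1.19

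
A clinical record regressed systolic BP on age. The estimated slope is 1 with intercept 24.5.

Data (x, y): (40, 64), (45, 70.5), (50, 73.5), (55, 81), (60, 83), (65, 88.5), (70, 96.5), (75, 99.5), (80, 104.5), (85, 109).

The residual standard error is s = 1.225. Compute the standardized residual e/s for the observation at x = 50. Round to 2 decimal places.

-0.82

ŷ = 24.5 + 50 = 74.5
e = 73.5 − 74.5 = -1
e/s = -1 / 1.225 = -0.82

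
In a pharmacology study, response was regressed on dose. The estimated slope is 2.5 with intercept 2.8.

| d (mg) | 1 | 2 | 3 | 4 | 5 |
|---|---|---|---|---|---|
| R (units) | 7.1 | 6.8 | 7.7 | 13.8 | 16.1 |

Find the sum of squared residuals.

d=1: R̂ = 2.8 + 2.5·1 = 5.3; e = 7.1 − 5.3 = 1.8
d=2: R̂ = 2.8 + 2.5·2 = 7.8; e = 6.8 − 7.8 = -1
d=3: R̂ = 2.8 + 2.5·3 = 10.3; e = 7.7 − 10.3 = -2.6
d=4: R̂ = 2.8 + 2.5·4 = 12.8; e = 13.8 − 12.8 = 1
d=5: R̂ = 2.8 + 2.5·5 = 15.3; e = 16.1 − 15.3 = 0.8
SSE = 3.24 + 1 + 6.76 + 1 + 0.64 = 12.64

SSE = 12.64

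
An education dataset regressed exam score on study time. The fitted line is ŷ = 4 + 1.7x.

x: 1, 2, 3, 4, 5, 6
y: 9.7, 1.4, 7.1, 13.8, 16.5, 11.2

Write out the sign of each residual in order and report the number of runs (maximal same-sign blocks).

4 runs

x=1: ŷ = 4 + 1.7·1 = 5.7; e = 9.7 − 5.7 = 4
x=2: ŷ = 4 + 1.7·2 = 7.4; e = 1.4 − 7.4 = -6
x=3: ŷ = 4 + 1.7·3 = 9.1; e = 7.1 − 9.1 = -2
x=4: ŷ = 4 + 1.7·4 = 10.8; e = 13.8 − 10.8 = 3
x=5: ŷ = 4 + 1.7·5 = 12.5; e = 16.5 − 12.5 = 4
x=6: ŷ = 4 + 1.7·6 = 14.2; e = 11.2 − 14.2 = -3
Signs: + − − + + −
Runs: +×1, −×2, +×2, −×1 → 4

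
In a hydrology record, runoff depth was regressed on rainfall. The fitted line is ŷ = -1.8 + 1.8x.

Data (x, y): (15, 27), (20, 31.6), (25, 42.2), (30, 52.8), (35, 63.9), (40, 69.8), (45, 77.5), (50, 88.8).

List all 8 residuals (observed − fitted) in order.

x=15: ŷ = -1.8 + 1.8·15 = 25.2; e = 27 − 25.2 = 1.8
x=20: ŷ = -1.8 + 1.8·20 = 34.2; e = 31.6 − 34.2 = -2.6
x=25: ŷ = -1.8 + 1.8·25 = 43.2; e = 42.2 − 43.2 = -1
x=30: ŷ = -1.8 + 1.8·30 = 52.2; e = 52.8 − 52.2 = 0.6
x=35: ŷ = -1.8 + 1.8·35 = 61.2; e = 63.9 − 61.2 = 2.7
x=40: ŷ = -1.8 + 1.8·40 = 70.2; e = 69.8 − 70.2 = -0.4
x=45: ŷ = -1.8 + 1.8·45 = 79.2; e = 77.5 − 79.2 = -1.7
x=50: ŷ = -1.8 + 1.8·50 = 88.2; e = 88.8 − 88.2 = 0.6

1.8, -2.6, -1, 0.6, 2.7, -0.4, -1.7, 0.6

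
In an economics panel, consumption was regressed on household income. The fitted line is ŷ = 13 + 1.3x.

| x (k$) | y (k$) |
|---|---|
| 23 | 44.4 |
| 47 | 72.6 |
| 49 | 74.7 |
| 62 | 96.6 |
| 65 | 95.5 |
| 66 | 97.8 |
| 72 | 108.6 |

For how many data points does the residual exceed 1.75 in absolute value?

4

x=23: ŷ = 13 + 1.3·23 = 42.9; e = 44.4 − 42.9 = 1.5
x=47: ŷ = 13 + 1.3·47 = 74.1; e = 72.6 − 74.1 = -1.5
x=49: ŷ = 13 + 1.3·49 = 76.7; e = 74.7 − 76.7 = -2
x=62: ŷ = 13 + 1.3·62 = 93.6; e = 96.6 − 93.6 = 3
x=65: ŷ = 13 + 1.3·65 = 97.5; e = 95.5 − 97.5 = -2
x=66: ŷ = 13 + 1.3·66 = 98.8; e = 97.8 − 98.8 = -1
x=72: ŷ = 13 + 1.3·72 = 106.6; e = 108.6 − 106.6 = 2
|e| > 1.75: x=49 (|e|=2), x=62 (|e|=3), x=65 (|e|=2), x=72 (|e|=2) → 4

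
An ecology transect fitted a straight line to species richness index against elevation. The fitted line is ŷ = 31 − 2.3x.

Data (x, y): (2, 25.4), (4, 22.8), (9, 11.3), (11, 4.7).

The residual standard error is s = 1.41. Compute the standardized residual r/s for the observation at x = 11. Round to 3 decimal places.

ŷ = 31 − 2.3·11 = 5.7
r = 4.7 − 5.7 = -1
r/s = -1 / 1.41 = -0.709

-0.709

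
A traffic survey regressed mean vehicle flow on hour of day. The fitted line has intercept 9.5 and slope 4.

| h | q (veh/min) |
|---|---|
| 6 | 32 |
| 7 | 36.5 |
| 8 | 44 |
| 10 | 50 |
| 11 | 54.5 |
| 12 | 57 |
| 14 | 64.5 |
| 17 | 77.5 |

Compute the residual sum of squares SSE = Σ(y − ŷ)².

h=6: ŷ = 9.5 + 4·6 = 33.5; e = 32 − 33.5 = -1.5
h=7: ŷ = 9.5 + 4·7 = 37.5; e = 36.5 − 37.5 = -1
h=8: ŷ = 9.5 + 4·8 = 41.5; e = 44 − 41.5 = 2.5
h=10: ŷ = 9.5 + 4·10 = 49.5; e = 50 − 49.5 = 0.5
h=11: ŷ = 9.5 + 4·11 = 53.5; e = 54.5 − 53.5 = 1
h=12: ŷ = 9.5 + 4·12 = 57.5; e = 57 − 57.5 = -0.5
h=14: ŷ = 9.5 + 4·14 = 65.5; e = 64.5 − 65.5 = -1
h=17: ŷ = 9.5 + 4·17 = 77.5; e = 77.5 − 77.5 = 0
SSE = 2.25 + 1 + 6.25 + 0.25 + 1 + 0.25 + 1 + 0 = 12

SSE = 12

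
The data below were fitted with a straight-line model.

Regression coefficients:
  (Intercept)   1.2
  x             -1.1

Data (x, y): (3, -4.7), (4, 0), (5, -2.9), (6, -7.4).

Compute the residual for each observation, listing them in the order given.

-2.6, 3.2, 1.4, -2

x=3: ŷ = 1.2 − 1.1·3 = -2.1; e = -4.7 − (-2.1) = -2.6
x=4: ŷ = 1.2 − 1.1·4 = -3.2; e = 0 − (-3.2) = 3.2
x=5: ŷ = 1.2 − 1.1·5 = -4.3; e = -2.9 − (-4.3) = 1.4
x=6: ŷ = 1.2 − 1.1·6 = -5.4; e = -7.4 − (-5.4) = -2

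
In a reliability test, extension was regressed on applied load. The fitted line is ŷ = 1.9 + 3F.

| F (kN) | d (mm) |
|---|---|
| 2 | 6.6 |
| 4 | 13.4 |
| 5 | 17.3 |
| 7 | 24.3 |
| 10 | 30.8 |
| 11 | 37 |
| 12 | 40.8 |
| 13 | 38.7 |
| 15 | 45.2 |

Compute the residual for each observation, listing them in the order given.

F=2: ŷ = 1.9 + 3·2 = 7.9; r = 6.6 − 7.9 = -1.3
F=4: ŷ = 1.9 + 3·4 = 13.9; r = 13.4 − 13.9 = -0.5
F=5: ŷ = 1.9 + 3·5 = 16.9; r = 17.3 − 16.9 = 0.4
F=7: ŷ = 1.9 + 3·7 = 22.9; r = 24.3 − 22.9 = 1.4
F=10: ŷ = 1.9 + 3·10 = 31.9; r = 30.8 − 31.9 = -1.1
F=11: ŷ = 1.9 + 3·11 = 34.9; r = 37 − 34.9 = 2.1
F=12: ŷ = 1.9 + 3·12 = 37.9; r = 40.8 − 37.9 = 2.9
F=13: ŷ = 1.9 + 3·13 = 40.9; r = 38.7 − 40.9 = -2.2
F=15: ŷ = 1.9 + 3·15 = 46.9; r = 45.2 − 46.9 = -1.7

-1.3, -0.5, 0.4, 1.4, -1.1, 2.1, 2.9, -2.2, -1.7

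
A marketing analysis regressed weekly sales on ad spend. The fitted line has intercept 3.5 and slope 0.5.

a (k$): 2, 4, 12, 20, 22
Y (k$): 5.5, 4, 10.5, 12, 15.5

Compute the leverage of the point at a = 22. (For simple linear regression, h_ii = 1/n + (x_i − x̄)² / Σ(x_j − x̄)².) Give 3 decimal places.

h = 0.505

ā = (2 + 4 + 12 + 20 + 22)/5 = 12
Σ(a − ā)² = 100 + 64 + 0 + 64 + 100 = 328
h = 1/5 + (10)²/328 = 0.2 + 0.304878 = 0.505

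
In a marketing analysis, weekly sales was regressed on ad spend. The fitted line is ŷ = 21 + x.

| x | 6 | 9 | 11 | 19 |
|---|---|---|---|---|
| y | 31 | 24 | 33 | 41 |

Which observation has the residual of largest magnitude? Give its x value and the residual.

x = 9, e = -6

x=6: ŷ = 21 + 6 = 27; e = 31 − 27 = 4
x=9: ŷ = 21 + 9 = 30; e = 24 − 30 = -6
x=11: ŷ = 21 + 11 = 32; e = 33 − 32 = 1
x=19: ŷ = 21 + 19 = 40; e = 41 − 40 = 1
Largest |e| is 6 at x = 9, residual -6.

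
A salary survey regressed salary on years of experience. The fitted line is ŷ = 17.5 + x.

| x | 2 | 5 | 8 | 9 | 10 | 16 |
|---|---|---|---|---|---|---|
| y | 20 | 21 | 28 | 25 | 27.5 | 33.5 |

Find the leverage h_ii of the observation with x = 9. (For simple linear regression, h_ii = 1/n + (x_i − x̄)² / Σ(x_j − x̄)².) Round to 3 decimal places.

h = 0.171

x̄ = (2 + 5 + 8 + 9 + 10 + 16)/6 = 8.33333
Σ(x − x̄)² = 40.1111 + 11.1111 + 0.111111 + 0.444444 + 2.77778 + 58.7778 = 113.333
h = 1/6 + (0.666667)²/113.333 = 0.166667 + 0.00392157 = 0.171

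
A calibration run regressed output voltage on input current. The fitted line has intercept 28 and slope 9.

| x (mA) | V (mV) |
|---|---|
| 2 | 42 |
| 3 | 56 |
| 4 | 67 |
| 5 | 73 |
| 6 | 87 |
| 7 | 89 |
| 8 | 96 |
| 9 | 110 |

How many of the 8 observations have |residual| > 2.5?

4

x=2: V̂ = 28 + 9·2 = 46; r = 42 − 46 = -4
x=3: V̂ = 28 + 9·3 = 55; r = 56 − 55 = 1
x=4: V̂ = 28 + 9·4 = 64; r = 67 − 64 = 3
x=5: V̂ = 28 + 9·5 = 73; r = 73 − 73 = 0
x=6: V̂ = 28 + 9·6 = 82; r = 87 − 82 = 5
x=7: V̂ = 28 + 9·7 = 91; r = 89 − 91 = -2
x=8: V̂ = 28 + 9·8 = 100; r = 96 − 100 = -4
x=9: V̂ = 28 + 9·9 = 109; r = 110 − 109 = 1
|r| > 2.5: x=2 (|r|=4), x=4 (|r|=3), x=6 (|r|=5), x=8 (|r|=4) → 4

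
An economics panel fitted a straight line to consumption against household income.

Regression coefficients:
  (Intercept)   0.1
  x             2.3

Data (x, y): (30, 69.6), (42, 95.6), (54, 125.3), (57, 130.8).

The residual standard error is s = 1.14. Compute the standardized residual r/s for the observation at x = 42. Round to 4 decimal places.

ŷ = 0.1 + 2.3·42 = 96.7
r = 95.6 − 96.7 = -1.1
r/s = -1.1 / 1.14 = -0.9649

-0.9649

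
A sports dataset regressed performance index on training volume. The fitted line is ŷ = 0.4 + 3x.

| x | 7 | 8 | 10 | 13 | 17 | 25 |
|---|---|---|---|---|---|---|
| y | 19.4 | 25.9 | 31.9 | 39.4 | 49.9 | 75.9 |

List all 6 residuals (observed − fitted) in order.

x=7: ŷ = 0.4 + 3·7 = 21.4; r = 19.4 − 21.4 = -2
x=8: ŷ = 0.4 + 3·8 = 24.4; r = 25.9 − 24.4 = 1.5
x=10: ŷ = 0.4 + 3·10 = 30.4; r = 31.9 − 30.4 = 1.5
x=13: ŷ = 0.4 + 3·13 = 39.4; r = 39.4 − 39.4 = 0
x=17: ŷ = 0.4 + 3·17 = 51.4; r = 49.9 − 51.4 = -1.5
x=25: ŷ = 0.4 + 3·25 = 75.4; r = 75.9 − 75.4 = 0.5

-2, 1.5, 1.5, 0, -1.5, 0.5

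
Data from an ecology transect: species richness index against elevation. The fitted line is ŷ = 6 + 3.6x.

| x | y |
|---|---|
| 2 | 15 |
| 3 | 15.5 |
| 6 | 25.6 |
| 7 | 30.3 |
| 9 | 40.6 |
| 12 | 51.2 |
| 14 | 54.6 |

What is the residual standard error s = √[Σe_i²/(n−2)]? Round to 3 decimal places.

x=2: ŷ = 6 + 3.6·2 = 13.2; e = 15 − 13.2 = 1.8
x=3: ŷ = 6 + 3.6·3 = 16.8; e = 15.5 − 16.8 = -1.3
x=6: ŷ = 6 + 3.6·6 = 27.6; e = 25.6 − 27.6 = -2
x=7: ŷ = 6 + 3.6·7 = 31.2; e = 30.3 − 31.2 = -0.9
x=9: ŷ = 6 + 3.6·9 = 38.4; e = 40.6 − 38.4 = 2.2
x=12: ŷ = 6 + 3.6·12 = 49.2; e = 51.2 − 49.2 = 2
x=14: ŷ = 6 + 3.6·14 = 56.4; e = 54.6 − 56.4 = -1.8
SSE = 3.24 + 1.69 + 4 + 0.81 + 4.84 + 4 + 3.24 = 21.82
s = √(21.82/5) = √4.364 ≈ 2.089

s = 2.089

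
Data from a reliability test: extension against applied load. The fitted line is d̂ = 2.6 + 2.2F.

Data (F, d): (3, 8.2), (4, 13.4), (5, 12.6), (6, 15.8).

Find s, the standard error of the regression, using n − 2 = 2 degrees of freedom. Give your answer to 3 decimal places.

s = 1.732

F=3: d̂ = 2.6 + 2.2·3 = 9.2; r = 8.2 − 9.2 = -1
F=4: d̂ = 2.6 + 2.2·4 = 11.4; r = 13.4 − 11.4 = 2
F=5: d̂ = 2.6 + 2.2·5 = 13.6; r = 12.6 − 13.6 = -1
F=6: d̂ = 2.6 + 2.2·6 = 15.8; r = 15.8 − 15.8 = 0
SSE = 1 + 4 + 1 + 0 = 6
s = √(6/2) = √3 ≈ 1.732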